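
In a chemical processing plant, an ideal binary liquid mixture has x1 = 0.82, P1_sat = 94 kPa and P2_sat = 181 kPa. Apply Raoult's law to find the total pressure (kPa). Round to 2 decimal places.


P = x1*P1_sat + x2*P2_sat
x2 = 1 - x1 = 1 - 0.82 = 0.18
P = 0.82*94 + 0.18*181
P = 77.08 + 32.58
P = 109.66 kPa


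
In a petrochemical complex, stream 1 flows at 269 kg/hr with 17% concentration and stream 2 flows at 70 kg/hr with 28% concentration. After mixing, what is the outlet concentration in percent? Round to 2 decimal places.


Mass balance on solute: F1*x1 + F2*x2 = F3*x3
F3 = F1 + F2 = 269 + 70 = 339 kg/hr
x3 = (F1*x1 + F2*x2)/F3
x3 = (269*0.17 + 70*0.28) / 339
x3 = 19.27%


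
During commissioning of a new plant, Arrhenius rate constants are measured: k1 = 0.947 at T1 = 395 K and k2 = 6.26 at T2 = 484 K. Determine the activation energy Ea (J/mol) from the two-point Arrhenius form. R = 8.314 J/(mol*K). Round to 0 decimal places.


Ea = R * ln(k2/k1) / (1/T1 - 1/T2)
ln(k2/k1) = ln(6.26/0.947) = 1.8886364
1/T1 - 1/T2 = 1/395 - 1/484 = 0.000465529867
Ea = 8.314 * 1.8886364 / 0.000465529867
Ea = 33730 J/mol


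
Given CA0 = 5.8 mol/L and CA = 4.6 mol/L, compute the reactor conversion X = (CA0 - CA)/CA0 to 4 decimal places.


X = (CA0 - CA) / CA0
X = (5.8 - 4.6) / 5.8
X = 1.2 / 5.8
X = 0.2069


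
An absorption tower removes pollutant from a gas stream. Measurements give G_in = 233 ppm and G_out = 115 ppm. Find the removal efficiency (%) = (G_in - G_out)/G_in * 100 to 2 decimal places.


Efficiency = (G_in - G_out) / G_in * 100%
Efficiency = (233 - 115) / 233 * 100
Efficiency = 118 / 233 * 100
Efficiency = 50.64%


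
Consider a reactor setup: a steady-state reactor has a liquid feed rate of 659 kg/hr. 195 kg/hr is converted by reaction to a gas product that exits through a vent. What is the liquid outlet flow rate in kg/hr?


Steady-state mass balance on the main outlet: F_out = F_in - F_removed
F_out = 659 - 195
F_out = 464 kg/hr


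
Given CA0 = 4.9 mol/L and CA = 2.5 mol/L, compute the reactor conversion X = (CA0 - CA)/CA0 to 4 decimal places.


X = (CA0 - CA) / CA0
X = (4.9 - 2.5) / 4.9
X = 2.4 / 4.9
X = 0.4898


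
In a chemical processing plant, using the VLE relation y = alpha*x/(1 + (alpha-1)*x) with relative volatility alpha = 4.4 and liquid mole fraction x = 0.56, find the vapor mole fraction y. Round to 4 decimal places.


y = alpha*x / (1 + (alpha-1)*x)
y = 4.4*0.56 / (1 + (4.4-1)*0.56)
y = 2.464 / (1 + 1.904)
y = 2.464 / 2.904
y = 0.8485


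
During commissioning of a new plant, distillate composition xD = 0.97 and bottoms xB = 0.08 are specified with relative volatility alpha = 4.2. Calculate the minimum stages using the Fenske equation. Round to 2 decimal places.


N_min = ln((xD*(1-xB))/(xB*(1-xD))) / ln(alpha)
Numerator inside ln: 0.8924 / 0.0024 = 371.833333
ln(371.833333) = 5.918446
ln(alpha) = ln(4.2) = 1.435085
N_min = 5.918446 / 1.435085 = 4.12


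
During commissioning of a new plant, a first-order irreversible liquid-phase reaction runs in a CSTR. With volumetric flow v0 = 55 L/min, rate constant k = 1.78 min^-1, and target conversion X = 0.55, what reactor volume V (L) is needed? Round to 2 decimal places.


V = v0 * X / (k * (1 - X))
V = 55 * 0.55 / (1.78 * (1 - 0.55))
V = 30.25 / (1.78 * 0.45)
V = 30.25 / 0.801
V = 37.77 L


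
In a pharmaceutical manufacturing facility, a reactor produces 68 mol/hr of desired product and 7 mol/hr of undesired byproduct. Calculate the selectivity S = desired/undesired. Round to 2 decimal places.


S = desired product rate / undesired product rate
S = 68 / 7
S = 9.71


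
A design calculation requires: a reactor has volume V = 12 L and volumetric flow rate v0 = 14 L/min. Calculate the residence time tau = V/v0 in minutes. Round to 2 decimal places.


tau = V / v0
tau = 12 / 14
tau = 0.86 min


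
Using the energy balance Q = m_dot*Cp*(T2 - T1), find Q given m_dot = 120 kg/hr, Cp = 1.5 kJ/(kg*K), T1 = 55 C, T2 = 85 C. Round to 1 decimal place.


Q = m_dot * Cp * (T2 - T1)
Q = 120 * 1.5 * (85 - 55)
Q = 120 * 1.5 * 30
Q = 5400.0 kJ/hr


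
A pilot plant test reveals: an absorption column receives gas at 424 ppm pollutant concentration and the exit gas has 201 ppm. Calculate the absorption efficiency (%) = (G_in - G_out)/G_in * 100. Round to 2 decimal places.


Efficiency = (G_in - G_out) / G_in * 100%
Efficiency = (424 - 201) / 424 * 100
Efficiency = 223 / 424 * 100
Efficiency = 52.59%


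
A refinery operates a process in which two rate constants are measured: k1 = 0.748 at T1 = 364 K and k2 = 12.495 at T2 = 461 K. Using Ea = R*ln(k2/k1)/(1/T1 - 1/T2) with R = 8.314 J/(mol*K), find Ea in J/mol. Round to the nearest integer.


Ea = R * ln(k2/k1) / (1/T1 - 1/T2)
ln(k2/k1) = ln(12.495/0.748) = 2.8156809
1/T1 - 1/T2 = 1/364 - 1/461 = 0.00057805535
Ea = 8.314 * 2.8156809 / 0.00057805535
Ea = 40497 J/mol


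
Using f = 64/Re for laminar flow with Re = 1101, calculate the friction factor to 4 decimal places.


f = 64 / Re
f = 64 / 1101
f = 0.0581


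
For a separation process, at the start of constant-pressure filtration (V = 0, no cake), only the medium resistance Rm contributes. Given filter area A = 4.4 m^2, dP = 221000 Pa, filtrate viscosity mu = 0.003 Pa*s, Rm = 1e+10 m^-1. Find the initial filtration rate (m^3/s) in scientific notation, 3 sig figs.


rate = A * dP / (mu * Rm)
rate = 4.4 * 221000 / (0.003 * 1e+10)
rate = 972400.0 / 3.000e+07
rate = 3.24e-02 m^3/s


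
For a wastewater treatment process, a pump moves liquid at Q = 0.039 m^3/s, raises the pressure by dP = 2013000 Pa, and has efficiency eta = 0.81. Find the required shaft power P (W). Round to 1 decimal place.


P = Q * dP / eta
P = 0.039 * 2013000 / 0.81
P = 78507.0 / 0.81
P = 96922.2 W


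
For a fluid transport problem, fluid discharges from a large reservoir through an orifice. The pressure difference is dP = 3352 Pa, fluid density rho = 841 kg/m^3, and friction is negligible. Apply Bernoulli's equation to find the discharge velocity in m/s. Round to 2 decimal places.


v = sqrt(2*dP/rho)
v = sqrt(2*3352/841)
v = sqrt(7.971463)
v = 2.82 m/s


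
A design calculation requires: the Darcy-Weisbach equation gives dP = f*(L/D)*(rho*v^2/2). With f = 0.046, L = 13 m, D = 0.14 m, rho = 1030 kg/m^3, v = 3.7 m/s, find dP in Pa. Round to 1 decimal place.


dP = f * (L/D) * (rho*v^2/2)
dP = 0.046 * (13/0.14) * (1030*3.7^2/2)
L/D = 92.85714286
rho*v^2/2 = 1030*13.69/2 = 7050.35
dP = 0.046 * 92.85714286 * 7050.35
dP = 30115.1 Pa


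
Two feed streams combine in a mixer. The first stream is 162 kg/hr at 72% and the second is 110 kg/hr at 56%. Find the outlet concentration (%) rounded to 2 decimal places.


Mass balance on solute: F1*x1 + F2*x2 = F3*x3
F3 = F1 + F2 = 162 + 110 = 272 kg/hr
x3 = (F1*x1 + F2*x2)/F3
x3 = (162*0.72 + 110*0.56) / 272
x3 = 65.53%


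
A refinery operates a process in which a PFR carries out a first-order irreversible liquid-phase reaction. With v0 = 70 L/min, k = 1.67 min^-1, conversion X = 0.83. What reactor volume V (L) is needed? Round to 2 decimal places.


V = (v0/k) * ln(1/(1-X))
V = (70/1.67) * ln(1/(1-0.83))
V = 41.916168 * ln(5.882353)
V = 41.916168 * 1.771957
V = 74.27 L


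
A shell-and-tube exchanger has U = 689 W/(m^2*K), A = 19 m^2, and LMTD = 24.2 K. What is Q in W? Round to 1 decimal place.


Q = U * A * LMTD
Q = 689 * 19 * 24.2
Q = 316802.2 W


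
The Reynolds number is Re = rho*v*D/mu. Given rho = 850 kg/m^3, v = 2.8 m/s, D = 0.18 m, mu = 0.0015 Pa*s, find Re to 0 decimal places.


Re = rho * v * D / mu
Re = 850 * 2.8 * 0.18 / 0.0015
Re = 428.4 / 0.0015
Re = 285600


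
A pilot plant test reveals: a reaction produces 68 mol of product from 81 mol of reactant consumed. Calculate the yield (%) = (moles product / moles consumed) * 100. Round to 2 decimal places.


Yield = (moles product / moles consumed) * 100%
Yield = (68 / 81) * 100
Yield = 0.8395 * 100
Yield = 83.95%


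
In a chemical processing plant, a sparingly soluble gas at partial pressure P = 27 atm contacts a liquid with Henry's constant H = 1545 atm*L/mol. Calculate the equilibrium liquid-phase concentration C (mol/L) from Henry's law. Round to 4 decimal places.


C = P / H
C = 27 / 1545
C = 0.0175 mol/L


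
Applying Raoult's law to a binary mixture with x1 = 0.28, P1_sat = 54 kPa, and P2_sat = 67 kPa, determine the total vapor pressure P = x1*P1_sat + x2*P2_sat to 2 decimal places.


P = x1*P1_sat + x2*P2_sat
x2 = 1 - x1 = 1 - 0.28 = 0.72
P = 0.28*54 + 0.72*67
P = 15.12 + 48.24
P = 63.36 kPa


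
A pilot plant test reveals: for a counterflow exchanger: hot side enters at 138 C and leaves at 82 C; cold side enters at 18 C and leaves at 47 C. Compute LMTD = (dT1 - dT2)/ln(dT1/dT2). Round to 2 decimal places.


dT1 = Th_in - Tc_out = 138 - 47 = 91
dT2 = Th_out - Tc_in = 82 - 18 = 64
LMTD = (dT1 - dT2) / ln(dT1/dT2)
LMTD = (91 - 64) / ln(91/64)
LMTD = 76.71 K


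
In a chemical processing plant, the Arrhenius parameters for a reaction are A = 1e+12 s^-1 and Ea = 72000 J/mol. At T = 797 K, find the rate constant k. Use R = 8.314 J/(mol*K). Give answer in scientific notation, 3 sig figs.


k = A * exp(-Ea/(R*T))
k = 1e+12 * exp(-72000 / (8.314 * 797))
k = 1e+12 * exp(-10.865861)
k = 1.91e+07


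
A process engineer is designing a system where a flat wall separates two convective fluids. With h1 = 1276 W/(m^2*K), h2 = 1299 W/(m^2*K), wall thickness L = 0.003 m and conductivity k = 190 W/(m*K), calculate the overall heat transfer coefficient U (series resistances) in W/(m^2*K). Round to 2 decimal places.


1/U = 1/h1 + L/k + 1/h2
1/U = 1/1276 + 0.003/190 + 1/1299
1/U = 0.0007836991 + 1.57895e-05 + 0.0007698229
1/U = 0.0015693115
U = 637.22 W/(m^2*K)


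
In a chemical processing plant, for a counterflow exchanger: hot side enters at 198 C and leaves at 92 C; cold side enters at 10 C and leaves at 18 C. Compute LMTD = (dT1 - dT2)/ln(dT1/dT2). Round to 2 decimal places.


dT1 = Th_in - Tc_out = 198 - 18 = 180
dT2 = Th_out - Tc_in = 92 - 10 = 82
LMTD = (dT1 - dT2) / ln(dT1/dT2)
LMTD = (180 - 82) / ln(180/82)
LMTD = 124.64 K


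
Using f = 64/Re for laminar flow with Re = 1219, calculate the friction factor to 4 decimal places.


f = 64 / Re
f = 64 / 1219
f = 0.0525


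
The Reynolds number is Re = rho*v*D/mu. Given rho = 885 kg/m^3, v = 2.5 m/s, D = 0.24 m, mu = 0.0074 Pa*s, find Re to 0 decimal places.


Re = rho * v * D / mu
Re = 885 * 2.5 * 0.24 / 0.0074
Re = 531.0 / 0.0074
Re = 71757


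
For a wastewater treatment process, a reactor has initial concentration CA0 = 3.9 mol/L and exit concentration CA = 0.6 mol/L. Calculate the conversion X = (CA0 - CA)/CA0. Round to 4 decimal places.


X = (CA0 - CA) / CA0
X = (3.9 - 0.6) / 3.9
X = 3.3 / 3.9
X = 0.8462


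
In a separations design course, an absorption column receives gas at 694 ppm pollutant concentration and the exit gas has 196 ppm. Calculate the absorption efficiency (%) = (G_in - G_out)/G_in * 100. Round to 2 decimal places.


Efficiency = (G_in - G_out) / G_in * 100%
Efficiency = (694 - 196) / 694 * 100
Efficiency = 498 / 694 * 100
Efficiency = 71.76%


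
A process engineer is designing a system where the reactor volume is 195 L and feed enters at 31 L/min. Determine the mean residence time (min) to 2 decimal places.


tau = V / v0
tau = 195 / 31
tau = 6.29 min


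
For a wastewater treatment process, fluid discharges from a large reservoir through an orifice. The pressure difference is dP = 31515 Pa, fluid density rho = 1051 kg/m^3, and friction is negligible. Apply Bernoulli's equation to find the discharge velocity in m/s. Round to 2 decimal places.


v = sqrt(2*dP/rho)
v = sqrt(2*31515/1051)
v = sqrt(59.971456)
v = 7.74 m/s


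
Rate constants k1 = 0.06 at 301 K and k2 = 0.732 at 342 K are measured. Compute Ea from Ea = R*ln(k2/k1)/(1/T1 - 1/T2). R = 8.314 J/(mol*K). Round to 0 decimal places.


Ea = R * ln(k2/k1) / (1/T1 - 1/T2)
ln(k2/k1) = ln(0.732/0.06) = 2.501436
1/T1 - 1/T2 = 1/301 - 1/342 = 0.000398282528
Ea = 8.314 * 2.501436 / 0.000398282528
Ea = 52217 J/mol


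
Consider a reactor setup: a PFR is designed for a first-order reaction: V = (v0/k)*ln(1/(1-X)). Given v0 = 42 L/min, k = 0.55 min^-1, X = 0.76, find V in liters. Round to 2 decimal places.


V = (v0/k) * ln(1/(1-X))
V = (42/0.55) * ln(1/(1-0.76))
V = 76.363636 * ln(4.166667)
V = 76.363636 * 1.427116
V = 108.98 L


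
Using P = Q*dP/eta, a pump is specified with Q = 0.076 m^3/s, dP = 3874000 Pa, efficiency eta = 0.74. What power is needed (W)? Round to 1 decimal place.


P = Q * dP / eta
P = 0.076 * 3874000 / 0.74
P = 294424.0 / 0.74
P = 397870.3 W


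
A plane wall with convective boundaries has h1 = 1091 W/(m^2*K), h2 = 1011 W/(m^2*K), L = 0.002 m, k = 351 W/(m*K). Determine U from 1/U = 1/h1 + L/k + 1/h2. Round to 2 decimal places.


1/U = 1/h1 + L/k + 1/h2
1/U = 1/1091 + 0.002/351 + 1/1011
1/U = 0.0009165903 + 5.698e-06 + 0.0009891197
1/U = 0.001911408
U = 523.17 W/(m^2*K)


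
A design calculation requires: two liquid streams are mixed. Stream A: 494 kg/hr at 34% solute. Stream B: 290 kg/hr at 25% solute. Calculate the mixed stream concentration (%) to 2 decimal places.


Mass balance on solute: F1*x1 + F2*x2 = F3*x3
F3 = F1 + F2 = 494 + 290 = 784 kg/hr
x3 = (F1*x1 + F2*x2)/F3
x3 = (494*0.34 + 290*0.25) / 784
x3 = 30.67%


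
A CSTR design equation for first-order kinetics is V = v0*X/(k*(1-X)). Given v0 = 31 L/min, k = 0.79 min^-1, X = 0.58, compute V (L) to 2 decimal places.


V = v0 * X / (k * (1 - X))
V = 31 * 0.58 / (0.79 * (1 - 0.58))
V = 17.98 / (0.79 * 0.42)
V = 17.98 / 0.3318
V = 54.19 L


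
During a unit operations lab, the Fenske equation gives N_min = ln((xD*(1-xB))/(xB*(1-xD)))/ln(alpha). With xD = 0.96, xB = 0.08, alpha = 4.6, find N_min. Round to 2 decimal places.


N_min = ln((xD*(1-xB))/(xB*(1-xD))) / ln(alpha)
Numerator inside ln: 0.8832 / 0.0032 = 276.0
ln(276.0) = 5.620401
ln(alpha) = ln(4.6) = 1.526056
N_min = 5.620401 / 1.526056 = 3.68


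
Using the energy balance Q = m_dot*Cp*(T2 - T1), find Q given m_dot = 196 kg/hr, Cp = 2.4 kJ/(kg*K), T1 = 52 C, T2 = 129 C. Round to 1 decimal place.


Q = m_dot * Cp * (T2 - T1)
Q = 196 * 2.4 * (129 - 52)
Q = 196 * 2.4 * 77
Q = 36220.8 kJ/hr


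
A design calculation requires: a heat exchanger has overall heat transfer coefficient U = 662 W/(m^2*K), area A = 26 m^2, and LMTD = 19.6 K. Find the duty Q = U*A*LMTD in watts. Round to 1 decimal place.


Q = U * A * LMTD
Q = 662 * 26 * 19.6
Q = 337355.2 W


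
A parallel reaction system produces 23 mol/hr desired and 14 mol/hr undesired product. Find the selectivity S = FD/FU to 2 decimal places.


S = desired product rate / undesired product rate
S = 23 / 14
S = 1.64


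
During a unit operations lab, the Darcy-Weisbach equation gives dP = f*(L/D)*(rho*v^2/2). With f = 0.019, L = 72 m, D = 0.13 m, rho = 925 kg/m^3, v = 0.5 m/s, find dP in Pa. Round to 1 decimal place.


dP = f * (L/D) * (rho*v^2/2)
dP = 0.019 * (72/0.13) * (925*0.5^2/2)
L/D = 553.84615385
rho*v^2/2 = 925*0.25/2 = 115.625
dP = 0.019 * 553.84615385 * 115.625
dP = 1216.7 Pa


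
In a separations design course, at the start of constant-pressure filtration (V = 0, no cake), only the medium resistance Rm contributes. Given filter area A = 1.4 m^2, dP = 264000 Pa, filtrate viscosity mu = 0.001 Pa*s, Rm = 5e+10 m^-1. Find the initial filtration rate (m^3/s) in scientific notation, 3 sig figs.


rate = A * dP / (mu * Rm)
rate = 1.4 * 264000 / (0.001 * 5e+10)
rate = 369600.0 / 5.000e+07
rate = 7.39e-03 m^3/s


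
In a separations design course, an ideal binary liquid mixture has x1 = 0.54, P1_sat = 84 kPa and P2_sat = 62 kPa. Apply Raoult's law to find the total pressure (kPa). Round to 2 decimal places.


P = x1*P1_sat + x2*P2_sat
x2 = 1 - x1 = 1 - 0.54 = 0.46
P = 0.54*84 + 0.46*62
P = 45.36 + 28.52
P = 73.88 kPa


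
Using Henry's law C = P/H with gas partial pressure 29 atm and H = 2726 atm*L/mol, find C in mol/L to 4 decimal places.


C = P / H
C = 29 / 2726
C = 0.0106 mol/L


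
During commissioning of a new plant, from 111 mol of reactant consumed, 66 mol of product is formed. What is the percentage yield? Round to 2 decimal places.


Yield = (moles product / moles consumed) * 100%
Yield = (66 / 111) * 100
Yield = 0.5946 * 100
Yield = 59.46%


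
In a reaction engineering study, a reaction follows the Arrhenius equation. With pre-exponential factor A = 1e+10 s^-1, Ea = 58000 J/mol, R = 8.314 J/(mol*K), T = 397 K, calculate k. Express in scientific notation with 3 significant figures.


k = A * exp(-Ea/(R*T))
k = 1e+10 * exp(-58000 / (8.314 * 397))
k = 1e+10 * exp(-17.572254)
k = 2.34e+02


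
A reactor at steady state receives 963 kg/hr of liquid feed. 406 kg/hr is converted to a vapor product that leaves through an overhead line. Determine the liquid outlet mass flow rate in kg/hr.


Steady-state mass balance on the main outlet: F_out = F_in - F_removed
F_out = 963 - 406
F_out = 557 kg/hr


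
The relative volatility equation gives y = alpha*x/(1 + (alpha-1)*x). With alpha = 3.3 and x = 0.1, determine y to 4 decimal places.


y = alpha*x / (1 + (alpha-1)*x)
y = 3.3*0.1 / (1 + (3.3-1)*0.1)
y = 0.33 / (1 + 0.23)
y = 0.33 / 1.23
y = 0.2683


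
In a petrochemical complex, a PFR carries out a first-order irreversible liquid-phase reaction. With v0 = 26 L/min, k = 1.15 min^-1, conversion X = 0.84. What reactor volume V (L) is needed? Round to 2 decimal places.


V = (v0/k) * ln(1/(1-X))
V = (26/1.15) * ln(1/(1-0.84))
V = 22.608696 * ln(6.25)
V = 22.608696 * 1.832581
V = 41.43 L


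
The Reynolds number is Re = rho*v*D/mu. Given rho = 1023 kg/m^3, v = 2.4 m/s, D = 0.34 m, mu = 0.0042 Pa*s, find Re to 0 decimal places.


Re = rho * v * D / mu
Re = 1023 * 2.4 * 0.34 / 0.0042
Re = 834.768 / 0.0042
Re = 198754


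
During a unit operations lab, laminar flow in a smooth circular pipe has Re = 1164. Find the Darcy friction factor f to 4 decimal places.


f = 64 / Re
f = 64 / 1164
f = 0.0550


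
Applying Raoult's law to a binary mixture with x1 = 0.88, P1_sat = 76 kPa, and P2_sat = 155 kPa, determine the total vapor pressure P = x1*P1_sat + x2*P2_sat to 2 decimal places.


P = x1*P1_sat + x2*P2_sat
x2 = 1 - x1 = 1 - 0.88 = 0.12
P = 0.88*76 + 0.12*155
P = 66.88 + 18.6
P = 85.48 kPa


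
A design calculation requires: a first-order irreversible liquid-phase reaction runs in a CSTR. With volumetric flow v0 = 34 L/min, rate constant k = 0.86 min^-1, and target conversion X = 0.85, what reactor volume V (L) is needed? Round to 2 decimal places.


V = v0 * X / (k * (1 - X))
V = 34 * 0.85 / (0.86 * (1 - 0.85))
V = 28.9 / (0.86 * 0.15)
V = 28.9 / 0.129
V = 224.03 L


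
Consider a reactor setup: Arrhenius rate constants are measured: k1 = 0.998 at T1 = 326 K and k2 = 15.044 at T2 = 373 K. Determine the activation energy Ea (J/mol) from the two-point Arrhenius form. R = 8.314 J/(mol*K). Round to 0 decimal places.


Ea = R * ln(k2/k1) / (1/T1 - 1/T2)
ln(k2/k1) = ln(15.044/0.998) = 2.7129812
1/T1 - 1/T2 = 1/326 - 1/373 = 0.000386519515
Ea = 8.314 * 2.7129812 / 0.000386519515
Ea = 58356 J/mol


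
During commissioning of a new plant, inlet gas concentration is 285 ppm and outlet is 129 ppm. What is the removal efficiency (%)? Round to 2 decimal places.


Efficiency = (G_in - G_out) / G_in * 100%
Efficiency = (285 - 129) / 285 * 100
Efficiency = 156 / 285 * 100
Efficiency = 54.74%


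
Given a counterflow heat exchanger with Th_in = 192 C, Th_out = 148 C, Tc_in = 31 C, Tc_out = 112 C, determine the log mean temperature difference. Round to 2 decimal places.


dT1 = Th_in - Tc_out = 192 - 112 = 80
dT2 = Th_out - Tc_in = 148 - 31 = 117
LMTD = (dT1 - dT2) / ln(dT1/dT2)
LMTD = (80 - 117) / ln(80/117)
LMTD = 97.33 K


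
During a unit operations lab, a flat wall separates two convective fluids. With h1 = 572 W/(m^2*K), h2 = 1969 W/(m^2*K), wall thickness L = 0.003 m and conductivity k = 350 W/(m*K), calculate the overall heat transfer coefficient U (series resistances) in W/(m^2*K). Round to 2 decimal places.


1/U = 1/h1 + L/k + 1/h2
1/U = 1/572 + 0.003/350 + 1/1969
1/U = 0.0017482517 + 8.5714e-06 + 0.000507872
1/U = 0.0022646951
U = 441.56 W/(m^2*K)


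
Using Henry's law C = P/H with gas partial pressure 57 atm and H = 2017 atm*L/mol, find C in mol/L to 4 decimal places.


C = P / H
C = 57 / 2017
C = 0.0283 mol/L


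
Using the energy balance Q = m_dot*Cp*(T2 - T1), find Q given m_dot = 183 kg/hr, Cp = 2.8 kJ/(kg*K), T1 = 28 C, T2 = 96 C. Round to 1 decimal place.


Q = m_dot * Cp * (T2 - T1)
Q = 183 * 2.8 * (96 - 28)
Q = 183 * 2.8 * 68
Q = 34843.2 kJ/hr


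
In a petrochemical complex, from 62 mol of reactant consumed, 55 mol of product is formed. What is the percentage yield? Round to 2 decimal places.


Yield = (moles product / moles consumed) * 100%
Yield = (55 / 62) * 100
Yield = 0.8871 * 100
Yield = 88.71%


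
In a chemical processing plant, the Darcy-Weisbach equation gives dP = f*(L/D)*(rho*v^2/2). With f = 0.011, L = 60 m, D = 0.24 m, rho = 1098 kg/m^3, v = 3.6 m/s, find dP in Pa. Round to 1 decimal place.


dP = f * (L/D) * (rho*v^2/2)
dP = 0.011 * (60/0.24) * (1098*3.6^2/2)
L/D = 250.0
rho*v^2/2 = 1098*12.96/2 = 7115.04
dP = 0.011 * 250.0 * 7115.04
dP = 19566.4 Pa


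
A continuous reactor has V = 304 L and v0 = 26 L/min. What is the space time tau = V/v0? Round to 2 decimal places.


tau = V / v0
tau = 304 / 26
tau = 11.69 min


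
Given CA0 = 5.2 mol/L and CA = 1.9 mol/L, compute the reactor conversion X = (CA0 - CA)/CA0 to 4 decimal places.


X = (CA0 - CA) / CA0
X = (5.2 - 1.9) / 5.2
X = 3.3 / 5.2
X = 0.6346


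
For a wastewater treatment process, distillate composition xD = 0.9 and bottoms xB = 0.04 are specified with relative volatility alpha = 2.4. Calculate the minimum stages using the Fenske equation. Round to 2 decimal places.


N_min = ln((xD*(1-xB))/(xB*(1-xD))) / ln(alpha)
Numerator inside ln: 0.864 / 0.004 = 216.0
ln(216.0) = 5.375278
ln(alpha) = ln(2.4) = 0.875469
N_min = 5.375278 / 0.875469 = 6.14


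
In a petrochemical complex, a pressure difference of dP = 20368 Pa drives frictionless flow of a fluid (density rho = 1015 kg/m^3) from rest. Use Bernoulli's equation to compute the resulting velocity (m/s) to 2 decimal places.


v = sqrt(2*dP/rho)
v = sqrt(2*20368/1015)
v = sqrt(40.13399)
v = 6.34 m/s


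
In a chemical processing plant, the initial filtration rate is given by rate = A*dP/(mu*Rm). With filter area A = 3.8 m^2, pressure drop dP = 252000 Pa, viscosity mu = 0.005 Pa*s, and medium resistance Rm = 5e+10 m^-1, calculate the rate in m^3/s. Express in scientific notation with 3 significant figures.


rate = A * dP / (mu * Rm)
rate = 3.8 * 252000 / (0.005 * 5e+10)
rate = 957600.0 / 2.500e+08
rate = 3.83e-03 m^3/s


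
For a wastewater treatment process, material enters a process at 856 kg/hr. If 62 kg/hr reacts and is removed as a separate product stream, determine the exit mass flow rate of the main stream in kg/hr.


Steady-state mass balance on the main outlet: F_out = F_in - F_removed
F_out = 856 - 62
F_out = 794 kg/hr


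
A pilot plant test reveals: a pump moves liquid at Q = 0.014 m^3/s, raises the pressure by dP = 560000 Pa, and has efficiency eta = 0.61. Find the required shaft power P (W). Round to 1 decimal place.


P = Q * dP / eta
P = 0.014 * 560000 / 0.61
P = 7840.0 / 0.61
P = 12852.5 W


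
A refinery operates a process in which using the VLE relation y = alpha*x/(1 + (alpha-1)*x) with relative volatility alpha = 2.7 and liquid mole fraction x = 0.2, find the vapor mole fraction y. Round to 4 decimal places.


y = alpha*x / (1 + (alpha-1)*x)
y = 2.7*0.2 / (1 + (2.7-1)*0.2)
y = 0.54 / (1 + 0.34)
y = 0.54 / 1.34
y = 0.4030


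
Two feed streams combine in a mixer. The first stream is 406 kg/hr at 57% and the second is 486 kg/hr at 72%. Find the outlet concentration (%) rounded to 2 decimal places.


Mass balance on solute: F1*x1 + F2*x2 = F3*x3
F3 = F1 + F2 = 406 + 486 = 892 kg/hr
x3 = (F1*x1 + F2*x2)/F3
x3 = (406*0.57 + 486*0.72) / 892
x3 = 65.17%


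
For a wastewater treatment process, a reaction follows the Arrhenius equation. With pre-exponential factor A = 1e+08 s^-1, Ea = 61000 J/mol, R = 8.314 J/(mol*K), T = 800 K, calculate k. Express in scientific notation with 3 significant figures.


k = A * exp(-Ea/(R*T))
k = 1e+08 * exp(-61000 / (8.314 * 800))
k = 1e+08 * exp(-9.171277)
k = 1.04e+04


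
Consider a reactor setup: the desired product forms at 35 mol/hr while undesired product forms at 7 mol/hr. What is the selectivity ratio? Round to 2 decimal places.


S = desired product rate / undesired product rate
S = 35 / 7
S = 5.00


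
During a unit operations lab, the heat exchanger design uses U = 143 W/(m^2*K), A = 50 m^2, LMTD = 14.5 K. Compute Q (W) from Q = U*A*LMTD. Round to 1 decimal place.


Q = U * A * LMTD
Q = 143 * 50 * 14.5
Q = 103675.0 W


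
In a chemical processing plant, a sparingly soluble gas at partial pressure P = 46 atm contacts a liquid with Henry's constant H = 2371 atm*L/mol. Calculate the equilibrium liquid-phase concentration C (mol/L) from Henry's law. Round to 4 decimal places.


C = P / H
C = 46 / 2371
C = 0.0194 mol/L


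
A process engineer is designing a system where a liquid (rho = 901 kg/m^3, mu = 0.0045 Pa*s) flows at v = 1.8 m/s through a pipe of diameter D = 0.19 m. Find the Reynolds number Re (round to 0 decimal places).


Re = rho * v * D / mu
Re = 901 * 1.8 * 0.19 / 0.0045
Re = 308.142 / 0.0045
Re = 68476


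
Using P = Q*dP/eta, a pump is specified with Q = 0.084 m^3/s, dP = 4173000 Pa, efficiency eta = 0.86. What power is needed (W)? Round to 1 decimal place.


P = Q * dP / eta
P = 0.084 * 4173000 / 0.86
P = 350532.0 / 0.86
P = 407595.3 W


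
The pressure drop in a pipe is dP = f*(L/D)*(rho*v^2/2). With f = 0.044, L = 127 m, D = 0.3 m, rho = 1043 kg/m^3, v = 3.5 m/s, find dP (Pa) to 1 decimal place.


dP = f * (L/D) * (rho*v^2/2)
dP = 0.044 * (127/0.3) * (1043*3.5^2/2)
L/D = 423.33333333
rho*v^2/2 = 1043*12.25/2 = 6388.375
dP = 0.044 * 423.33333333 * 6388.375
dP = 118994.1 Pa


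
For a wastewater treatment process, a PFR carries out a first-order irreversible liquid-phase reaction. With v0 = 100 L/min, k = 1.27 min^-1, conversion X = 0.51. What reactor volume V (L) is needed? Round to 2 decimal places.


V = (v0/k) * ln(1/(1-X))
V = (100/1.27) * ln(1/(1-0.51))
V = 78.740157 * ln(2.040816)
V = 78.740157 * 0.71335
V = 56.17 L


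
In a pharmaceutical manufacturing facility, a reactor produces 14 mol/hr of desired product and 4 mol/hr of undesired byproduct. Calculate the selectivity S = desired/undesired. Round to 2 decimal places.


S = desired product rate / undesired product rate
S = 14 / 4
S = 3.50


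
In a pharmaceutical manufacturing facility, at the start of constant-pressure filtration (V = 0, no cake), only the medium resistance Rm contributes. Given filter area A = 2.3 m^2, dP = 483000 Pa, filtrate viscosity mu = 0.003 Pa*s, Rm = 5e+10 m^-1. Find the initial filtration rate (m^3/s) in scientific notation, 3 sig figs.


rate = A * dP / (mu * Rm)
rate = 2.3 * 483000 / (0.003 * 5e+10)
rate = 1110900.0 / 1.500e+08
rate = 7.41e-03 m^3/s


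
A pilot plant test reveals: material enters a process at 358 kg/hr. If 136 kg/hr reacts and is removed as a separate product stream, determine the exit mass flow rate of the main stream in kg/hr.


Steady-state mass balance on the main outlet: F_out = F_in - F_removed
F_out = 358 - 136
F_out = 222 kg/hr


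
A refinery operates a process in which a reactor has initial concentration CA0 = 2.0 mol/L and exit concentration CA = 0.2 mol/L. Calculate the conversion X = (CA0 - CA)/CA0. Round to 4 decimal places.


X = (CA0 - CA) / CA0
X = (2.0 - 0.2) / 2.0
X = 1.8 / 2.0
X = 0.9000


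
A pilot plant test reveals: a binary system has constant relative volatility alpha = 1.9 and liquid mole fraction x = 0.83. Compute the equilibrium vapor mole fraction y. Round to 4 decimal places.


y = alpha*x / (1 + (alpha-1)*x)
y = 1.9*0.83 / (1 + (1.9-1)*0.83)
y = 1.577 / (1 + 0.747)
y = 1.577 / 1.747
y = 0.9027


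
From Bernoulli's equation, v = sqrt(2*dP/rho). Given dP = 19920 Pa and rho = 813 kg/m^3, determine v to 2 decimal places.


v = sqrt(2*dP/rho)
v = sqrt(2*19920/813)
v = sqrt(49.00369)
v = 7.00 m/s


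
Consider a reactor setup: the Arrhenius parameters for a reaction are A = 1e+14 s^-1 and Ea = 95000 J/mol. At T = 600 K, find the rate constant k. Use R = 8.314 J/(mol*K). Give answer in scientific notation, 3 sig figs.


k = A * exp(-Ea/(R*T))
k = 1e+14 * exp(-95000 / (8.314 * 600))
k = 1e+14 * exp(-19.044183)
k = 5.36e+05


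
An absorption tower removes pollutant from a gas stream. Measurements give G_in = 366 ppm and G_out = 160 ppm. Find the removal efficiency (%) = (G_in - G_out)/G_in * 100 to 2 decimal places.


Efficiency = (G_in - G_out) / G_in * 100%
Efficiency = (366 - 160) / 366 * 100
Efficiency = 206 / 366 * 100
Efficiency = 56.28%


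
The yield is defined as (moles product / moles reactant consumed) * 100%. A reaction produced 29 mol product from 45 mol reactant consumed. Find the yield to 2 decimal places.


Yield = (moles product / moles consumed) * 100%
Yield = (29 / 45) * 100
Yield = 0.6444 * 100
Yield = 64.44%


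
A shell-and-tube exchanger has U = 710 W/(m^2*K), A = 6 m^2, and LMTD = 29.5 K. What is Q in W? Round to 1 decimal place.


Q = U * A * LMTD
Q = 710 * 6 * 29.5
Q = 125670.0 W


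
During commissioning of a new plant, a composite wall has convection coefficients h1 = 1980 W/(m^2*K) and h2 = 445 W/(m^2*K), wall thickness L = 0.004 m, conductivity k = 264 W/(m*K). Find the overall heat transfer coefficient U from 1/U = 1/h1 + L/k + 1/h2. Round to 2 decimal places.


1/U = 1/h1 + L/k + 1/h2
1/U = 1/1980 + 0.004/264 + 1/445
1/U = 0.0005050505 + 1.51515e-05 + 0.002247191
1/U = 0.002767393
U = 361.35 W/(m^2*K)


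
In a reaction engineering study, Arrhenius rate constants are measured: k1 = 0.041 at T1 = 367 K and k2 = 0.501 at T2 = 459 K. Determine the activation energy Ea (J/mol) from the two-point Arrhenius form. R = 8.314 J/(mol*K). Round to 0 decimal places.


Ea = R * ln(k2/k1) / (1/T1 - 1/T2)
ln(k2/k1) = ln(0.501/0.041) = 2.503034
1/T1 - 1/T2 = 1/367 - 1/459 = 0.000546146403
Ea = 8.314 * 2.503034 / 0.000546146403
Ea = 38104 J/mol


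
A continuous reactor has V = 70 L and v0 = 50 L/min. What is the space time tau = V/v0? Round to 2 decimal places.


tau = V / v0
tau = 70 / 50
tau = 1.40 min


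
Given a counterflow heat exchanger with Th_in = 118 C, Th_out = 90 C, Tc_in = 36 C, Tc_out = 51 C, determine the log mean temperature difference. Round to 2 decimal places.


dT1 = Th_in - Tc_out = 118 - 51 = 67
dT2 = Th_out - Tc_in = 90 - 36 = 54
LMTD = (dT1 - dT2) / ln(dT1/dT2)
LMTD = (67 - 54) / ln(67/54)
LMTD = 60.27 K


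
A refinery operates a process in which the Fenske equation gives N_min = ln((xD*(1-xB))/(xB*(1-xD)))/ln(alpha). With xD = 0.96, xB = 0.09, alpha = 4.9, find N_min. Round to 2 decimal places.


N_min = ln((xD*(1-xB))/(xB*(1-xD))) / ln(alpha)
Numerator inside ln: 0.8736 / 0.0036 = 242.666667
ln(242.666667) = 5.491689
ln(alpha) = ln(4.9) = 1.589235
N_min = 5.491689 / 1.589235 = 3.46


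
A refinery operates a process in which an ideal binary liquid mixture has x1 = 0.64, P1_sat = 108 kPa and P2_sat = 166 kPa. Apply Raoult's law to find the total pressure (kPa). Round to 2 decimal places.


P = x1*P1_sat + x2*P2_sat
x2 = 1 - x1 = 1 - 0.64 = 0.36
P = 0.64*108 + 0.36*166
P = 69.12 + 59.76
P = 128.88 kPa


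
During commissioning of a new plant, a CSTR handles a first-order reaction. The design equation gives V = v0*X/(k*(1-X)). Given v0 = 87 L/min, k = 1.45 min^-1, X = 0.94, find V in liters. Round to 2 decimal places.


V = v0 * X / (k * (1 - X))
V = 87 * 0.94 / (1.45 * (1 - 0.94))
V = 81.78 / (1.45 * 0.06)
V = 81.78 / 0.087
V = 940.00 L


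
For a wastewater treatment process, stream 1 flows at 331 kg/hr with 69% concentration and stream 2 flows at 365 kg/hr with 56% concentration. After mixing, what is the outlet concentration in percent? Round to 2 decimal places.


Mass balance on solute: F1*x1 + F2*x2 = F3*x3
F3 = F1 + F2 = 331 + 365 = 696 kg/hr
x3 = (F1*x1 + F2*x2)/F3
x3 = (331*0.69 + 365*0.56) / 696
x3 = 62.18%


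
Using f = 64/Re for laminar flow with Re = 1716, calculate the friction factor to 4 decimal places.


f = 64 / Re
f = 64 / 1716
f = 0.0373


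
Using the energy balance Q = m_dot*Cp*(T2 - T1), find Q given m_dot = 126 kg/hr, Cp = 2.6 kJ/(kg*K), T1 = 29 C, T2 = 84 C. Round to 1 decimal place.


Q = m_dot * Cp * (T2 - T1)
Q = 126 * 2.6 * (84 - 29)
Q = 126 * 2.6 * 55
Q = 18018.0 kJ/hr


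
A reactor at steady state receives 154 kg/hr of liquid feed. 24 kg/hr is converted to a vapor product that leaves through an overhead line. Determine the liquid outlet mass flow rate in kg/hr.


Steady-state mass balance on the main outlet: F_out = F_in - F_removed
F_out = 154 - 24
F_out = 130 kg/hr


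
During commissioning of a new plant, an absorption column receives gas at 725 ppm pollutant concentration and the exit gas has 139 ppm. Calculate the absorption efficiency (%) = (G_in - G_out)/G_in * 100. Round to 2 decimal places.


Efficiency = (G_in - G_out) / G_in * 100%
Efficiency = (725 - 139) / 725 * 100
Efficiency = 586 / 725 * 100
Efficiency = 80.83%


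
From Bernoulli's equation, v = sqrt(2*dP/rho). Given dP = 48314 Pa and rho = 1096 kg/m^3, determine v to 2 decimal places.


v = sqrt(2*dP/rho)
v = sqrt(2*48314/1096)
v = sqrt(88.164234)
v = 9.39 m/s


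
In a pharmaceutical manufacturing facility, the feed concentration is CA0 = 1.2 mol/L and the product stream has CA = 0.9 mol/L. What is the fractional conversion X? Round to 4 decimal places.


X = (CA0 - CA) / CA0
X = (1.2 - 0.9) / 1.2
X = 0.3 / 1.2
X = 0.2500


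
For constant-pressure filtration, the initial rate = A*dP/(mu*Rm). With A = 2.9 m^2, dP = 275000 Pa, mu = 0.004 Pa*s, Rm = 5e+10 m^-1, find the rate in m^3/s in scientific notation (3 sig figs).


rate = A * dP / (mu * Rm)
rate = 2.9 * 275000 / (0.004 * 5e+10)
rate = 797500.0 / 2.000e+08
rate = 3.99e-03 m^3/s


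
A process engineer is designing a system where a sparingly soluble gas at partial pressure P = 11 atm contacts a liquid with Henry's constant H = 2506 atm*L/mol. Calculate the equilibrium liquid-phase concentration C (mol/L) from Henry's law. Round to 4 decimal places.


C = P / H
C = 11 / 2506
C = 0.0044 mol/L


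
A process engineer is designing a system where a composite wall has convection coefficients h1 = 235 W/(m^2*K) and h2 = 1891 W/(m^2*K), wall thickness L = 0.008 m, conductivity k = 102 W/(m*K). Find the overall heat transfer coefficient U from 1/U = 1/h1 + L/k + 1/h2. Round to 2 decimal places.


1/U = 1/h1 + L/k + 1/h2
1/U = 1/235 + 0.008/102 + 1/1891
1/U = 0.0042553191 + 7.84314e-05 + 0.0005288207
1/U = 0.0048625712
U = 205.65 W/(m^2*K)


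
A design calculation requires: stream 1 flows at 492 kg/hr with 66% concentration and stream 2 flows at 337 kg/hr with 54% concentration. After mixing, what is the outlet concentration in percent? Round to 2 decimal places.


Mass balance on solute: F1*x1 + F2*x2 = F3*x3
F3 = F1 + F2 = 492 + 337 = 829 kg/hr
x3 = (F1*x1 + F2*x2)/F3
x3 = (492*0.66 + 337*0.54) / 829
x3 = 61.12%


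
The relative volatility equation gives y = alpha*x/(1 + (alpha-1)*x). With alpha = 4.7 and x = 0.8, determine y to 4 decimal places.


y = alpha*x / (1 + (alpha-1)*x)
y = 4.7*0.8 / (1 + (4.7-1)*0.8)
y = 3.76 / (1 + 2.96)
y = 3.76 / 3.96
y = 0.9495


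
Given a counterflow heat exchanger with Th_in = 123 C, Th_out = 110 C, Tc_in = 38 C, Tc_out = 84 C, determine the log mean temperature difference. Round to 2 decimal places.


dT1 = Th_in - Tc_out = 123 - 84 = 39
dT2 = Th_out - Tc_in = 110 - 38 = 72
LMTD = (dT1 - dT2) / ln(dT1/dT2)
LMTD = (39 - 72) / ln(39/72)
LMTD = 53.82 K


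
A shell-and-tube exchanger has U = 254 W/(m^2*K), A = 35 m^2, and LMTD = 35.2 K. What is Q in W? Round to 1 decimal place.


Q = U * A * LMTD
Q = 254 * 35 * 35.2
Q = 312928.0 W


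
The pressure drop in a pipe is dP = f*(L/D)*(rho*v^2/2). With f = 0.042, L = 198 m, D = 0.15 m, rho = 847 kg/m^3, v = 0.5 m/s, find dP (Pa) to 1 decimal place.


dP = f * (L/D) * (rho*v^2/2)
dP = 0.042 * (198/0.15) * (847*0.5^2/2)
L/D = 1320.0
rho*v^2/2 = 847*0.25/2 = 105.875
dP = 0.042 * 1320.0 * 105.875
dP = 5869.7 Pa


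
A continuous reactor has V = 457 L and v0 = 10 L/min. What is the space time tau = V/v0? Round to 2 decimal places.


tau = V / v0
tau = 457 / 10
tau = 45.70 min


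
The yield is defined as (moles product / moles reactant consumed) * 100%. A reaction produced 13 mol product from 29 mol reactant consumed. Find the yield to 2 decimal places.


Yield = (moles product / moles consumed) * 100%
Yield = (13 / 29) * 100
Yield = 0.4483 * 100
Yield = 44.83%


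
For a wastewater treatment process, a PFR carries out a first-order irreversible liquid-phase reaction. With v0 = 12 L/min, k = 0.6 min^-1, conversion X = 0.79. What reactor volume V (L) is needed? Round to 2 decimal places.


V = (v0/k) * ln(1/(1-X))
V = (12/0.6) * ln(1/(1-0.79))
V = 20.0 * ln(4.761905)
V = 20.0 * 1.560648
V = 31.21 L


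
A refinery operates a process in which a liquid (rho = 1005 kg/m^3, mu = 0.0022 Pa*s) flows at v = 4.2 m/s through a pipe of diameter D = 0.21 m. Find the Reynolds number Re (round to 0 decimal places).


Re = rho * v * D / mu
Re = 1005 * 4.2 * 0.21 / 0.0022
Re = 886.41 / 0.0022
Re = 402914


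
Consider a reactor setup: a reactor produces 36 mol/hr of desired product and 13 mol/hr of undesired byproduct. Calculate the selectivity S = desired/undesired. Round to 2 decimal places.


S = desired product rate / undesired product rate
S = 36 / 13
S = 2.77


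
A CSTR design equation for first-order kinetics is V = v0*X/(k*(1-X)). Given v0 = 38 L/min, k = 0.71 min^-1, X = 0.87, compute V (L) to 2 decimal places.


V = v0 * X / (k * (1 - X))
V = 38 * 0.87 / (0.71 * (1 - 0.87))
V = 33.06 / (0.71 * 0.13)
V = 33.06 / 0.0923
V = 358.18 L


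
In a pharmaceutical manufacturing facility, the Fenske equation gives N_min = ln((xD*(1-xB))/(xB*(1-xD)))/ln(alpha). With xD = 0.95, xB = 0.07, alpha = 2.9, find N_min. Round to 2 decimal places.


N_min = ln((xD*(1-xB))/(xB*(1-xD))) / ln(alpha)
Numerator inside ln: 0.8835 / 0.0035 = 252.428571
ln(252.428571) = 5.531128
ln(alpha) = ln(2.9) = 1.064711
N_min = 5.531128 / 1.064711 = 5.19


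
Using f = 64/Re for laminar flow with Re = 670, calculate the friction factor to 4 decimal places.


f = 64 / Re
f = 64 / 670
f = 0.0955


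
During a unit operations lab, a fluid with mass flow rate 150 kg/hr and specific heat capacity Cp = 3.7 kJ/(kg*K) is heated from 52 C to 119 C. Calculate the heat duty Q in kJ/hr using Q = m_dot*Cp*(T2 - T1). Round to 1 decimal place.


Q = m_dot * Cp * (T2 - T1)
Q = 150 * 3.7 * (119 - 52)
Q = 150 * 3.7 * 67
Q = 37185.0 kJ/hr


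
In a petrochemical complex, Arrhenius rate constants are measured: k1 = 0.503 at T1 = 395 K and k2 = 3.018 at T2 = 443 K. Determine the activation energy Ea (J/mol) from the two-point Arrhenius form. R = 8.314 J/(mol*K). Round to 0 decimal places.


Ea = R * ln(k2/k1) / (1/T1 - 1/T2)
ln(k2/k1) = ln(3.018/0.503) = 1.7917595
1/T1 - 1/T2 = 1/395 - 1/443 = 0.000274309227
Ea = 8.314 * 1.7917595 / 0.000274309227
Ea = 54306 J/mol


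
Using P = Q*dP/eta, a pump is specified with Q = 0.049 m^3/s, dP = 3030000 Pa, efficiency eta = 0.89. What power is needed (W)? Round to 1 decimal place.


P = Q * dP / eta
P = 0.049 * 3030000 / 0.89
P = 148470.0 / 0.89
P = 166820.2 W


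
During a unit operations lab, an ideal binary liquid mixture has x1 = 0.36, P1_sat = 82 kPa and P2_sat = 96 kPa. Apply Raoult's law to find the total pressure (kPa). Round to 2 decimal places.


P = x1*P1_sat + x2*P2_sat
x2 = 1 - x1 = 1 - 0.36 = 0.64
P = 0.36*82 + 0.64*96
P = 29.52 + 61.44
P = 90.96 kPa
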